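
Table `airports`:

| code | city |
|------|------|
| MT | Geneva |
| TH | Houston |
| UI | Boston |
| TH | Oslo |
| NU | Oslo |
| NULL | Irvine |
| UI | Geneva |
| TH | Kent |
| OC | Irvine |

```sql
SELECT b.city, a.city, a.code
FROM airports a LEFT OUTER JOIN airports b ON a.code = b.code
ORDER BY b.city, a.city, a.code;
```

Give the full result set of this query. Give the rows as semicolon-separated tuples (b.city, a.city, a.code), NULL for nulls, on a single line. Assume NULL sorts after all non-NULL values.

(Boston, Boston, UI); (Boston, Geneva, UI); (Geneva, Boston, UI); (Geneva, Geneva, MT); (Geneva, Geneva, UI); (Houston, Houston, TH); (Houston, Kent, TH); (Houston, Oslo, TH); (Irvine, Irvine, OC); (Kent, Houston, TH); (Kent, Kent, TH); (Kent, Oslo, TH); (Oslo, Houston, TH); (Oslo, Kent, TH); (Oslo, Oslo, NU); (Oslo, Oslo, TH); (NULL, Irvine, NULL)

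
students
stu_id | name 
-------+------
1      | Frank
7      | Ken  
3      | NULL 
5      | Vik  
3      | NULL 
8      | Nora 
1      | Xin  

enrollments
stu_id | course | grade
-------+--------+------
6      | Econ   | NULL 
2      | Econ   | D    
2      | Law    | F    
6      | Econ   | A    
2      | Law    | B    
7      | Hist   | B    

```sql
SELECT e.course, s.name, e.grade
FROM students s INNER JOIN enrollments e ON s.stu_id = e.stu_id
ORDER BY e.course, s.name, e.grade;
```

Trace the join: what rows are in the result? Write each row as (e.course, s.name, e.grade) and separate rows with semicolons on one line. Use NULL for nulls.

(Hist, Ken, B)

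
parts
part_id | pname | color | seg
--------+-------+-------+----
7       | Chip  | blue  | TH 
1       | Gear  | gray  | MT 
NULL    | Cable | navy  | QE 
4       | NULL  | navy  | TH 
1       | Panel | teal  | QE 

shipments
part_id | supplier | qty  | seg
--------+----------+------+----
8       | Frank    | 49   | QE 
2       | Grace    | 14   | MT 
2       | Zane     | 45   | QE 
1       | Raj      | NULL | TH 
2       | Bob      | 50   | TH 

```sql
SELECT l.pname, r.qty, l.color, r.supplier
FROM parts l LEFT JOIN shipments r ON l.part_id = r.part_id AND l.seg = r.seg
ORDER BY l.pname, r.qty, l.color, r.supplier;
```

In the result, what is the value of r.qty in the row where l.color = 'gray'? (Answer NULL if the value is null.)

NULL

LEFT JOIN keeps every row from `parts`; unmatched rows get NULL for `shipments`'s columns.
Matching on l.part_id = r.part_id AND l.seg = r.seg. A NULL in a compared column never satisfies the condition.
Matched pairs: 0; unmatched l rows kept: 5.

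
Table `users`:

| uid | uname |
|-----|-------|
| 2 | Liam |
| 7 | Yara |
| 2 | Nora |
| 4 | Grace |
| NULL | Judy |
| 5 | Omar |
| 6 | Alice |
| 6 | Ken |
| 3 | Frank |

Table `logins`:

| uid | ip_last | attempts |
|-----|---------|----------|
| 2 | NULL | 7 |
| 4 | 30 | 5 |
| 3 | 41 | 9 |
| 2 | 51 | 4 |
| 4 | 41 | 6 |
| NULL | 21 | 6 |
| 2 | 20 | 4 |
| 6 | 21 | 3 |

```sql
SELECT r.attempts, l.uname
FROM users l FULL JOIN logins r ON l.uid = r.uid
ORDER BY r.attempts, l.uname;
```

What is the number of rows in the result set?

FULL OUTER JOIN keeps every row from both sides; unmatched rows get NULL for the other side's columns.
Matching on l.uid = r.uid. A NULL in a compared column never satisfies the condition.
- l[0] uid=2 → 3 match(es) in r → 3 row(s).
- l[1] uid=7 → no match; kept with NULLs on the r side.
- l[2] uid=2 → 3 match(es) in r → 3 row(s).
- l[3] uid=4 → 2 match(es) in r → 2 row(s).
- l[4] uid=NULL → no match; kept with NULLs on the r side.
- l[5] uid=5 → no match; kept with NULLs on the r side.
- l[6] uid=6 → 1 match(es) in r → 1 row(s).
- l[7] uid=6 → 1 match(es) in r → 1 row(s).
- l[8] uid=3 → 1 match(es) in r → 1 row(s).
- 1 r row(s) had no l match → kept, l columns NULL.
Total: 11 matched + 4 padded = 15 rows.

15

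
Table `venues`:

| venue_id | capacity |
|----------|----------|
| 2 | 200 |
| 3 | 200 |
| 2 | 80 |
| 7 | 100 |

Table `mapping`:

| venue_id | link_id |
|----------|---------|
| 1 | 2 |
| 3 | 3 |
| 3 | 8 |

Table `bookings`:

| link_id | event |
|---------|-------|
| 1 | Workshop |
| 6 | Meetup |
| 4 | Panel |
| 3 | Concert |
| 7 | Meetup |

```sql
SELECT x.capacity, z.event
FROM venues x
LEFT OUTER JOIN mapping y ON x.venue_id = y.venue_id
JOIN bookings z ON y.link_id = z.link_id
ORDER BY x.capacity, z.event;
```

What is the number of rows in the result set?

Joins associate left-to-right: venues LEFT JOIN mapping on venue_id gives 5 intermediate row(s).
Then INNER JOIN `bookings z` on link_id: keep only rows whose y.link_id appears in z.
Result: 1 row(s).

1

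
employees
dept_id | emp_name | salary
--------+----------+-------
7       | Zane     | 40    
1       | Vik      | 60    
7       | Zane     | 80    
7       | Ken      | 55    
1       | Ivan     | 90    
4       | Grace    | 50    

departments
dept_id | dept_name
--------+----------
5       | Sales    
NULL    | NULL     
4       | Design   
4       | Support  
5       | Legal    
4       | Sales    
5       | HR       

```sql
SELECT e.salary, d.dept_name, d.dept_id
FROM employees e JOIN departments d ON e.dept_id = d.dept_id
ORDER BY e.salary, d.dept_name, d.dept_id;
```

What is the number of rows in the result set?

3

INNER JOIN keeps only pairs where the ON condition holds.
Matching on e.dept_id = d.dept_id. A NULL in a compared column never satisfies the condition.
Matched pairs: 3.
Total: 3 rows.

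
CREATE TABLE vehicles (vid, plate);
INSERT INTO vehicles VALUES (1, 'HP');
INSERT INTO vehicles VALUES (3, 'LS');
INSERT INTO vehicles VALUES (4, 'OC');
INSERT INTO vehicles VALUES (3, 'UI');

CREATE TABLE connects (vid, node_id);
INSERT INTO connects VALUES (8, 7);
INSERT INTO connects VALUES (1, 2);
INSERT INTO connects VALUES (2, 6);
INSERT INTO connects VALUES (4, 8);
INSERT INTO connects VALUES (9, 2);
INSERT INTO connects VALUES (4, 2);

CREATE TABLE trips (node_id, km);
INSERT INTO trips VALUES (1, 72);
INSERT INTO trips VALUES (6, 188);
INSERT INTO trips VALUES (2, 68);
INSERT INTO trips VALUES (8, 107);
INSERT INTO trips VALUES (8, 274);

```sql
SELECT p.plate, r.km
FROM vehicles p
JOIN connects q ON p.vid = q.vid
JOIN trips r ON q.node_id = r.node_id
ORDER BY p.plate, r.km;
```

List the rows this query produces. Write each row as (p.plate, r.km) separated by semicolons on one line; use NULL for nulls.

(HP, 68); (OC, 68); (OC, 107); (OC, 274)

Evaluate left to right. First `vehicles p INNER JOIN connects q` on vid: 3 row(s).
Then INNER JOIN `trips r` on node_id: keep only rows whose q.node_id appears in r.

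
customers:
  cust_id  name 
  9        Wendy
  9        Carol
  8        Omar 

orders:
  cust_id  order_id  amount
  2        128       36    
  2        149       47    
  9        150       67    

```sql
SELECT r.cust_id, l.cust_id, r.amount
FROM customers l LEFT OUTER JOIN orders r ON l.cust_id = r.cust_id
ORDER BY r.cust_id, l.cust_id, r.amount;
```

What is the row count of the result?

LEFT JOIN keeps every row from `customers`; unmatched rows get NULL for `orders`'s columns.
Matching on l.cust_id = r.cust_id.
Matched pairs: 2; unmatched l rows kept: 1.
Total: 2 matched + 1 padded = 3 rows.

3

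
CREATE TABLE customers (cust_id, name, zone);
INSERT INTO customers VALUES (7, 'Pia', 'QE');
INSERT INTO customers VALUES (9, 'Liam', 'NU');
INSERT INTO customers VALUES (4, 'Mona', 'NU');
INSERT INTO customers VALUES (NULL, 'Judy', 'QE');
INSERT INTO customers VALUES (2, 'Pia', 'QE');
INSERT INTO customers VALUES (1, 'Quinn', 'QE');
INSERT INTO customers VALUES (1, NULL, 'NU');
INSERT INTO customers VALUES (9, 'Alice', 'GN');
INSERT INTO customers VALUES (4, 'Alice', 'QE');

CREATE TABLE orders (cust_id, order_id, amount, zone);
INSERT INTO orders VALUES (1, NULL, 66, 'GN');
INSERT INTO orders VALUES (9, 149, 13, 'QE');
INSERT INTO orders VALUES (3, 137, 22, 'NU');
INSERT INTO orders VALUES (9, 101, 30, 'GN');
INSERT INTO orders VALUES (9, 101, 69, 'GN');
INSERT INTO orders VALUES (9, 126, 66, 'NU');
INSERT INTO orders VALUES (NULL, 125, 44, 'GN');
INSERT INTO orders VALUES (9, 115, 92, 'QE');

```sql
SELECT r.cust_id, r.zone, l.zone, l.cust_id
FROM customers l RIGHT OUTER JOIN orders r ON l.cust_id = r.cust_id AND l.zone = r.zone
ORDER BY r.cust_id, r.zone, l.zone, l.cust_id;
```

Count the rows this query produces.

8

RIGHT JOIN keeps every row from `orders`; unmatched rows get NULL for `customers`'s columns.
Matching on l.cust_id = r.cust_id AND l.zone = r.zone. A NULL in a compared column never satisfies the condition.
- l row (cust_id=7, zone=QE): no match.
- l row (cust_id=9, zone=NU): matches 1 r row(s) → 1 output row(s).
- l row (cust_id=4, zone=NU): no match.
- l row (cust_id=NULL, zone=QE): no match.
- l row (cust_id=2, zone=QE): no match.
- l row (cust_id=1, zone=QE): no match.
- l row (cust_id=1, zone=NU): no match.
- l row (cust_id=9, zone=GN): matches 2 r row(s) → 2 output row(s).
- l row (cust_id=4, zone=QE): no match.
- 5 row(s) from r found no l partner → padded with NULL.
Total: 3 matched + 5 padded = 8 rows.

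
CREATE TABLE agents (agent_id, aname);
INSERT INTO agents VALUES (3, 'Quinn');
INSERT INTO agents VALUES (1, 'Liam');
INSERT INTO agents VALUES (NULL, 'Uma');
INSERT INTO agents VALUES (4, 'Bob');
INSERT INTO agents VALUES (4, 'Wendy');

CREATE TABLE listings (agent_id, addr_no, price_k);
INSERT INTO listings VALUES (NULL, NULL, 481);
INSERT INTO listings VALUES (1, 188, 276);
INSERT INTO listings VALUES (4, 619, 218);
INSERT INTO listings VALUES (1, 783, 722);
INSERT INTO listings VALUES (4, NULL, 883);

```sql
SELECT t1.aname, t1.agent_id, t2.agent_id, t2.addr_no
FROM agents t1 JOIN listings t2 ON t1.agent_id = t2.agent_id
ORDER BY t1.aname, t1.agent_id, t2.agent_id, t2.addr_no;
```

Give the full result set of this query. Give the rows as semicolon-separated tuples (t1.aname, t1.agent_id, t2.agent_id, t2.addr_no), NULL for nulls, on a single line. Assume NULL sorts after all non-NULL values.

(Bob, 4, 4, 619); (Bob, 4, 4, NULL); (Liam, 1, 1, 188); (Liam, 1, 1, 783); (Wendy, 4, 4, 619); (Wendy, 4, 4, NULL)

INNER JOIN keeps only pairs where the ON condition holds.
Matching on t1.agent_id = t2.agent_id. A NULL in a compared column never satisfies the condition.
Matched pairs: 6.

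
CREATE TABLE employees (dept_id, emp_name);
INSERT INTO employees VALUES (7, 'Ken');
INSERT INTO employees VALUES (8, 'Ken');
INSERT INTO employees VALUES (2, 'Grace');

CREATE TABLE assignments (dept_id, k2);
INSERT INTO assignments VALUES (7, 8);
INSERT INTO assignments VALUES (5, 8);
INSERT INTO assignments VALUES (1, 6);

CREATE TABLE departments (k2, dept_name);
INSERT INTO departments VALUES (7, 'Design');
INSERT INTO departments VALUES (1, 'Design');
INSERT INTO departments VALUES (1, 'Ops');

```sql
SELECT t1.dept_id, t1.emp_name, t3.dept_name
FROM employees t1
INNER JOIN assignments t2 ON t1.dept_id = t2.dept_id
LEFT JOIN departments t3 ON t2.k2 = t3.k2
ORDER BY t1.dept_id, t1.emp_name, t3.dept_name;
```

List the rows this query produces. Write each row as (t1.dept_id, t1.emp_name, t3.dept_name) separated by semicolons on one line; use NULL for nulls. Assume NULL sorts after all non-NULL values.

(7, Ken, NULL)

Evaluate left to right. First `employees t1 INNER JOIN assignments t2` on dept_id: 1 row(s).
Then LEFT JOIN `departments t3` on k2: each of those 1 rows is kept; rows whose t2.k2 has no match in t3 get NULL for t3's columns.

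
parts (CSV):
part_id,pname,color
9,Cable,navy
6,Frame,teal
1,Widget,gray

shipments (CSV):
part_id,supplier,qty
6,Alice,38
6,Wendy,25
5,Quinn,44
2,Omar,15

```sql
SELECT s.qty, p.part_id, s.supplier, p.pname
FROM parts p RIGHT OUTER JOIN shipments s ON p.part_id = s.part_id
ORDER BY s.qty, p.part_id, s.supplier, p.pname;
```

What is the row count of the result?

RIGHT JOIN keeps every row from `shipments`; unmatched rows get NULL for `parts`'s columns.
Matching on p.part_id = s.part_id.
Matched pairs: 2; unmatched s rows kept: 2.
Total: 2 matched + 2 padded = 4 rows.

4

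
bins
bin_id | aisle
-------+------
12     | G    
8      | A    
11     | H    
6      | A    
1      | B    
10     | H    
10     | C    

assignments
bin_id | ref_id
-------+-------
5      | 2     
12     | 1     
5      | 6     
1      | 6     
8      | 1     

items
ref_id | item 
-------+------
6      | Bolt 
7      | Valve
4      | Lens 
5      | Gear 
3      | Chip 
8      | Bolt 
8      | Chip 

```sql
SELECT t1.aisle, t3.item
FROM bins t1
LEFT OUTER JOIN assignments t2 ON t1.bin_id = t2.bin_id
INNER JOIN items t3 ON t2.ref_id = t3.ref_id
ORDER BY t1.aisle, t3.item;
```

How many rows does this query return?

Joins associate left-to-right: bins LEFT JOIN assignments on bin_id gives 7 intermediate row(s).
Then INNER JOIN `items t3` on ref_id: keep only rows whose t2.ref_id appears in t3.
Result: 1 row(s).

1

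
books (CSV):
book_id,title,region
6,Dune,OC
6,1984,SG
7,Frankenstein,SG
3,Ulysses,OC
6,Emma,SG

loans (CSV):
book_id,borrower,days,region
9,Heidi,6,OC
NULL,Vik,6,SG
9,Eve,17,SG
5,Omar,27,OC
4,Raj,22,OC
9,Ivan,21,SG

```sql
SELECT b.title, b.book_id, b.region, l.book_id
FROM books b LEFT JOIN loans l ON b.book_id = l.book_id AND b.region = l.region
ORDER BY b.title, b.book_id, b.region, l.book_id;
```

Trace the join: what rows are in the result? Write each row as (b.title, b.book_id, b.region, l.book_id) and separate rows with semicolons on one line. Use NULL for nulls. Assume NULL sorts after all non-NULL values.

LEFT JOIN keeps every row from `books`; unmatched rows get NULL for `loans`'s columns.
Matching on b.book_id = l.book_id AND b.region = l.region. A NULL in a compared column never satisfies the condition.
Matched pairs: 0; unmatched b rows kept: 5.

(1984, 6, SG, NULL); (Dune, 6, OC, NULL); (Emma, 6, SG, NULL); (Frankenstein, 7, SG, NULL); (Ulysses, 3, OC, NULL)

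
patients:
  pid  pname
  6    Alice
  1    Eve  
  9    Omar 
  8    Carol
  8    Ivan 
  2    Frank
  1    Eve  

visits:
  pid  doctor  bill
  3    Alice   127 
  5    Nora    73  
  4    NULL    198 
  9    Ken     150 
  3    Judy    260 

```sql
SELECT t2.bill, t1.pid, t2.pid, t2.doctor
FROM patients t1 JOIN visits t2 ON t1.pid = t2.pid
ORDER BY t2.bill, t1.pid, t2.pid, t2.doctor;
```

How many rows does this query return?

INNER JOIN keeps only pairs where the ON condition holds.
Matching on t1.pid = t2.pid.
- t1[0] pid=6 → no match; dropped.
- t1[1] pid=1 → no match; dropped.
- t1[2] pid=9 → 1 match(es) in t2 → 1 row(s).
- t1[3] pid=8 → no match; dropped.
- t1[4] pid=8 → no match; dropped.
- t1[5] pid=2 → no match; dropped.
- t1[6] pid=1 → no match; dropped.
Total: 1 rows.

1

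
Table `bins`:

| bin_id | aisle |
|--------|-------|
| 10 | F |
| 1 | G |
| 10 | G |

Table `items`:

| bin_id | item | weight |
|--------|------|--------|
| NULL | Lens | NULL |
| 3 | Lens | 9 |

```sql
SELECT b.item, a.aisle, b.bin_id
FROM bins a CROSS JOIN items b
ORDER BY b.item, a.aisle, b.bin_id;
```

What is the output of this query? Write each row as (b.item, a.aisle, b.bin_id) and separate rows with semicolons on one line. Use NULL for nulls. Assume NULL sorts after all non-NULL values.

CROSS JOIN pairs every row of `bins` with every row of `items`: 3 × 2 = 6 rows.
After projecting and ordering:
b.item | a.aisle | b.bin_id
Lens | F | 3
Lens | F | NULL
Lens | G | 3
Lens | G | 3
Lens | G | NULL
Lens | G | NULL

(Lens, F, 3); (Lens, F, NULL); (Lens, G, 3); (Lens, G, 3); (Lens, G, NULL); (Lens, G, NULL)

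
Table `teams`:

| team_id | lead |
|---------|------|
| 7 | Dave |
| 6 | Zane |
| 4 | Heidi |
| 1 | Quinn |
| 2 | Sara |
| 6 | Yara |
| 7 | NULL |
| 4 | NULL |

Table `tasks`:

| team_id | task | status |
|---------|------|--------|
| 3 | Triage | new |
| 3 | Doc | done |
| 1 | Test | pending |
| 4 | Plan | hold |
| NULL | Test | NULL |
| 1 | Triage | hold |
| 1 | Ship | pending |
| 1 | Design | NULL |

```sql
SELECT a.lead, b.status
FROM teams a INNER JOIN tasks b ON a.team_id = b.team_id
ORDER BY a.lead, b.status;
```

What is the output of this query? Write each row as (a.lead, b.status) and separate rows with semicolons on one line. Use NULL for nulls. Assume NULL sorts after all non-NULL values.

INNER JOIN keeps only pairs where the ON condition holds.
Matching on a.team_id = b.team_id. A NULL in a compared column never satisfies the condition.
Matched pairs: 6.

(Heidi, hold); (Quinn, hold); (Quinn, pending); (Quinn, pending); (Quinn, NULL); (NULL, hold)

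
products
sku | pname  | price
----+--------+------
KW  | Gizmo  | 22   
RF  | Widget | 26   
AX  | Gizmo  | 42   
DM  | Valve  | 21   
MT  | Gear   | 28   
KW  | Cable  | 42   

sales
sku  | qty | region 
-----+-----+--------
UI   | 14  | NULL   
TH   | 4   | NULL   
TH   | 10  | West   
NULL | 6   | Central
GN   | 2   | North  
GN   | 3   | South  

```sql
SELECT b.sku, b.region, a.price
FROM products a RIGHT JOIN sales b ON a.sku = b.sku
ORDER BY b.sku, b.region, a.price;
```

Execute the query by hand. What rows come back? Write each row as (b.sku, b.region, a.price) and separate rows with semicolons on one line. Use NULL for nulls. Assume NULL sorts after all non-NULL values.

(GN, North, NULL); (GN, South, NULL); (TH, West, NULL); (TH, NULL, NULL); (UI, NULL, NULL); (NULL, Central, NULL)

RIGHT JOIN keeps every row from `sales`; unmatched rows get NULL for `products`'s columns.
Matching on a.sku = b.sku. A NULL in a compared column never satisfies the condition.
- a row (sku=KW): no match.
- a row (sku=RF): no match.
- a row (sku=AX): no match.
- a row (sku=DM): no match.
- a row (sku=MT): no match.
- a row (sku=KW): no match.
- 6 row(s) from b found no a partner → padded with NULL.
After projecting and ordering:
b.sku | b.region | a.price
GN | North | NULL
GN | South | NULL
TH | West | NULL
TH | NULL | NULL
UI | NULL | NULL
NULL | Central | NULL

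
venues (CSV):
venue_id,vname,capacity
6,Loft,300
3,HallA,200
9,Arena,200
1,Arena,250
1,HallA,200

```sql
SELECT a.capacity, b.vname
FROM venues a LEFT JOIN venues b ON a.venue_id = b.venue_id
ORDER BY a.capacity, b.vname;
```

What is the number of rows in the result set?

LEFT JOIN keeps every row from `venues a`; unmatched rows get NULL for `venues b`'s columns.
Matching on a.venue_id = b.venue_id.
Matched pairs: 7; unmatched a rows kept: 0.
Total: 7 rows.

7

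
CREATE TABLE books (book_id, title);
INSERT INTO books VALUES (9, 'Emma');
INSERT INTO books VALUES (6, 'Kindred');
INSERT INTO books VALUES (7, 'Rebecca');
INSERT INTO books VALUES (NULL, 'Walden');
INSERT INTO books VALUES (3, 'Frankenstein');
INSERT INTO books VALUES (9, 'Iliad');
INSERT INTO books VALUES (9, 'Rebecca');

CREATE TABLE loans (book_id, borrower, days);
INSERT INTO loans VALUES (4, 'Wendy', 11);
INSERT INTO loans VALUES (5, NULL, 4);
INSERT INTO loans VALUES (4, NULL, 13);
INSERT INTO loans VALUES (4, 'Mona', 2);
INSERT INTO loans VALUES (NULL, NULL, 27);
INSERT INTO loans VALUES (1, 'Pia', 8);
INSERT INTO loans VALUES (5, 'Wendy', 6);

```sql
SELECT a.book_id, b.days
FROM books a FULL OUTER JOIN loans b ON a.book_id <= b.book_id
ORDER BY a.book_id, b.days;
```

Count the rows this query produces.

FULL OUTER JOIN keeps every row from both sides; unmatched rows get NULL for the other side's columns.
Matching on a.book_id <= b.book_id. A NULL in a compared column never satisfies the condition.
- book_id=9: no b row matches, row kept with b columns NULL.
- book_id=6: no b row matches, row kept with b columns NULL.
- book_id=7: no b row matches, row kept with b columns NULL.
- book_id=NULL: no b row matches, row kept with b columns NULL.
- book_id=3: 5 matching b row(s), so 5 row(s) emitted.
- book_id=9: no b row matches, row kept with b columns NULL.
- book_id=9: no b row matches, row kept with b columns NULL.
- 2 b row(s) had no a match → kept, a columns NULL.
Total: 5 matched + 8 padded = 13 rows.

13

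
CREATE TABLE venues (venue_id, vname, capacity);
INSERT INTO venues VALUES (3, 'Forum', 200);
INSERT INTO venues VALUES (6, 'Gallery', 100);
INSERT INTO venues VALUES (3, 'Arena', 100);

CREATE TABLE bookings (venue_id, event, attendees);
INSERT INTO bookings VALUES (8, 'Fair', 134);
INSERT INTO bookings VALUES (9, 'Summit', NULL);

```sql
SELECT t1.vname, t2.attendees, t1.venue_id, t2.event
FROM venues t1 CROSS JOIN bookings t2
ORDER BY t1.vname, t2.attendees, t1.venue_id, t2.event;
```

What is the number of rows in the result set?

6

CROSS JOIN pairs every row of `venues` with every row of `bookings`: 3 × 2 = 6 rows.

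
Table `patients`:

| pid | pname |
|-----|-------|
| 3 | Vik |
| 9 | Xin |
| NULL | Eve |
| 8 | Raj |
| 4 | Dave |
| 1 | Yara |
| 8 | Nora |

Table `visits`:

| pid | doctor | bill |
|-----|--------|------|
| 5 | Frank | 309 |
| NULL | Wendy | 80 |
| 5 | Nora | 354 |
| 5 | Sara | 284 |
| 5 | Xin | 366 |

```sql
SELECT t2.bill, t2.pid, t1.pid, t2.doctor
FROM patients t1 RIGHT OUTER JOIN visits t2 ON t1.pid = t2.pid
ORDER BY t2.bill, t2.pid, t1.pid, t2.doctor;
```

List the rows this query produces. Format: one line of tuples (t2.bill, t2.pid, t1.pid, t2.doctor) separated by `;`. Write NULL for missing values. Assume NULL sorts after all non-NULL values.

(80, NULL, NULL, Wendy); (284, 5, NULL, Sara); (309, 5, NULL, Frank); (354, 5, NULL, Nora); (366, 5, NULL, Xin)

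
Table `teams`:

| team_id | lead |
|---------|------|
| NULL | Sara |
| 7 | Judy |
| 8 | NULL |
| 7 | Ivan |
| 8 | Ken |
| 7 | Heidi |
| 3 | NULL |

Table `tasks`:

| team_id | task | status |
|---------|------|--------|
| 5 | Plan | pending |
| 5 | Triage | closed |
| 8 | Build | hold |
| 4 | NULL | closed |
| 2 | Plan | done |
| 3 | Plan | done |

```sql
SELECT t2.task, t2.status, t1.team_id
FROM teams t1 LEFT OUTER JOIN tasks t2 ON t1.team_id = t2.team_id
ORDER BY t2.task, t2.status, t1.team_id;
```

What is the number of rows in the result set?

LEFT JOIN keeps every row from `teams`; unmatched rows get NULL for `tasks`'s columns.
Matching on t1.team_id = t2.team_id. A NULL in a compared column never satisfies the condition.
- t1 (team_id=NULL) has no partner → padded with NULL.
- t1 (team_id=7) has no partner → padded with NULL.
- t1 (team_id=8) pairs with 1 row(s) of t2.
- t1 (team_id=7) has no partner → padded with NULL.
- t1 (team_id=8) pairs with 1 row(s) of t2.
- t1 (team_id=7) has no partner → padded with NULL.
- t1 (team_id=3) pairs with 1 row(s) of t2.
Total: 3 matched + 4 padded = 7 rows.

7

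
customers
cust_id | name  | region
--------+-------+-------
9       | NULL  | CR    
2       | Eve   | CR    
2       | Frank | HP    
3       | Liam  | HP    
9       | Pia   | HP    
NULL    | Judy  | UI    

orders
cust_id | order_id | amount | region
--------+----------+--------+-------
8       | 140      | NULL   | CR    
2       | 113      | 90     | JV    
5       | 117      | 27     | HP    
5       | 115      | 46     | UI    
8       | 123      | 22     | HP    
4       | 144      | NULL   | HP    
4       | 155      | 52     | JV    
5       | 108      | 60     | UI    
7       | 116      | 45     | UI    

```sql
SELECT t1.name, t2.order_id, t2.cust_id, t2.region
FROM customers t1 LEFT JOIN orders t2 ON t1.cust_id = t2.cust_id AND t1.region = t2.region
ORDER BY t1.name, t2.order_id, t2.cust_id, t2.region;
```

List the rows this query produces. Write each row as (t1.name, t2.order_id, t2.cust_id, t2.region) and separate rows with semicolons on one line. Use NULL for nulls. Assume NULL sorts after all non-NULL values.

(Eve, NULL, NULL, NULL); (Frank, NULL, NULL, NULL); (Judy, NULL, NULL, NULL); (Liam, NULL, NULL, NULL); (Pia, NULL, NULL, NULL); (NULL, NULL, NULL, NULL)

LEFT JOIN keeps every row from `customers`; unmatched rows get NULL for `orders`'s columns.
Matching on t1.cust_id = t2.cust_id AND t1.region = t2.region. A NULL in a compared column never satisfies the condition.
Matched pairs: 0; unmatched t1 rows kept: 6.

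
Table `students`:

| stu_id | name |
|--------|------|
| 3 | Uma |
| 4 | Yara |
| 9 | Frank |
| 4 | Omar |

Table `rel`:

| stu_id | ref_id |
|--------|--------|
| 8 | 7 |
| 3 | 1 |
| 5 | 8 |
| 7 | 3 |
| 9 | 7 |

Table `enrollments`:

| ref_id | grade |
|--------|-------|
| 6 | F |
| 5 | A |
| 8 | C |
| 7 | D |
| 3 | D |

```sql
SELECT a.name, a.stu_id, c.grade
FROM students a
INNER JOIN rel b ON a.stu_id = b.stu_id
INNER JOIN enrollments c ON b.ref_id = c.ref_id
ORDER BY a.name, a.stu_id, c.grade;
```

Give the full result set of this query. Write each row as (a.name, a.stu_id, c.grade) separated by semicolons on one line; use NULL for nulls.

(Frank, 9, D)

Joins associate left-to-right: students INNER JOIN rel on stu_id gives 2 intermediate row(s).
Then INNER JOIN `enrollments c` on ref_id: keep only rows whose b.ref_id appears in c.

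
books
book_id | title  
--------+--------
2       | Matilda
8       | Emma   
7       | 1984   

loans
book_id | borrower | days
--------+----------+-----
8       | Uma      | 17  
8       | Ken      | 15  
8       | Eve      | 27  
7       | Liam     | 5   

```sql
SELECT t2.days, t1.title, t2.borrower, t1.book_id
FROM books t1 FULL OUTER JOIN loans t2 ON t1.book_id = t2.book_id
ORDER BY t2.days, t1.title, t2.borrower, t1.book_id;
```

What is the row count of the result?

5

FULL OUTER JOIN keeps every row from both sides; unmatched rows get NULL for the other side's columns.
Matching on t1.book_id = t2.book_id.
Matched pairs: 4; unmatched t1 rows kept: 1; unmatched t2 rows kept: 0.
Total: 4 matched + 1 padded = 5 rows.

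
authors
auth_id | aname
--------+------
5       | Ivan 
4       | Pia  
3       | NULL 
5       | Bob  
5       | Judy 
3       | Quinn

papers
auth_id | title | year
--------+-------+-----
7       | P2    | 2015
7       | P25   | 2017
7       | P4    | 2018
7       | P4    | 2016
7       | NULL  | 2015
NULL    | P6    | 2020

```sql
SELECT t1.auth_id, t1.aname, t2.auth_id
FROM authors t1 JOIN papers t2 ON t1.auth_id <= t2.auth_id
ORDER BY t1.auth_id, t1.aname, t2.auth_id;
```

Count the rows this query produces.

30

INNER JOIN keeps only pairs where the ON condition holds.
Matching on t1.auth_id <= t2.auth_id. A NULL in a compared column never satisfies the condition.
Matched pairs: 30.
Total: 30 rows.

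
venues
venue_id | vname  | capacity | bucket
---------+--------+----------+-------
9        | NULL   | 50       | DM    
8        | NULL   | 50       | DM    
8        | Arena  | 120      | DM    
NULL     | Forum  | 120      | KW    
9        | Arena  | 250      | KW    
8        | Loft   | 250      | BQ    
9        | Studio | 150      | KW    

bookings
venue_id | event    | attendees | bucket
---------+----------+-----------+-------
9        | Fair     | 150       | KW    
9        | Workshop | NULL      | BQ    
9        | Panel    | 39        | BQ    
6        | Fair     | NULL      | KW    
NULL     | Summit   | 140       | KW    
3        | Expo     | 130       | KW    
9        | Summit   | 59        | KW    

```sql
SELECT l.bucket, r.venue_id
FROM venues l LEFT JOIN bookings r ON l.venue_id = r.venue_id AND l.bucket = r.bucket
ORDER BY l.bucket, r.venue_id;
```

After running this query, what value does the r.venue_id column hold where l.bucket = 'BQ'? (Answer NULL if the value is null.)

LEFT JOIN keeps every row from `venues`; unmatched rows get NULL for `bookings`'s columns.
Matching on l.venue_id = r.venue_id AND l.bucket = r.bucket. A NULL in a compared column never satisfies the condition.
Matched pairs: 4; unmatched l rows kept: 5.

NULL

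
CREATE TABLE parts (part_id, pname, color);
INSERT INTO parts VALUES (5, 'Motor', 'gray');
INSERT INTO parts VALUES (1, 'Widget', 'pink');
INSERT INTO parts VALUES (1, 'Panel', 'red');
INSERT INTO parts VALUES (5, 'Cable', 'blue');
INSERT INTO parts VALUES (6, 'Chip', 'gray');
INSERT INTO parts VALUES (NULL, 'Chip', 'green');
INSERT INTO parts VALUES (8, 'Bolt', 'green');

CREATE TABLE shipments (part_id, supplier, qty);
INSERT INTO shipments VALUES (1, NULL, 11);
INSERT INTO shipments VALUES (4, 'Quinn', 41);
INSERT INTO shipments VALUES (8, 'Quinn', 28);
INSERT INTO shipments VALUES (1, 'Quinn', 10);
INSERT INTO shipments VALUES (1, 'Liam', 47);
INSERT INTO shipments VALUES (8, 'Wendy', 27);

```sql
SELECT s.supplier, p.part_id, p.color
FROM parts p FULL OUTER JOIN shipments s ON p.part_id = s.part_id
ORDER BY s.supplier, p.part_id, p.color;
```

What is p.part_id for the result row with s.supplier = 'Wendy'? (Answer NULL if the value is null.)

FULL OUTER JOIN keeps every row from both sides; unmatched rows get NULL for the other side's columns.
Matching on p.part_id = s.part_id. A NULL in a compared column never satisfies the condition.
- part_id=5: no s row matches, row kept with s columns NULL.
- part_id=1: 3 matching s row(s), so 3 row(s) emitted.
- part_id=1: 3 matching s row(s), so 3 row(s) emitted.
- part_id=5: no s row matches, row kept with s columns NULL.
- part_id=6: no s row matches, row kept with s columns NULL.
- part_id=NULL: no s row matches, row kept with s columns NULL.
- part_id=8: 2 matching s row(s), so 2 row(s) emitted.
- 1 row(s) from s found no p partner → padded with NULL.

8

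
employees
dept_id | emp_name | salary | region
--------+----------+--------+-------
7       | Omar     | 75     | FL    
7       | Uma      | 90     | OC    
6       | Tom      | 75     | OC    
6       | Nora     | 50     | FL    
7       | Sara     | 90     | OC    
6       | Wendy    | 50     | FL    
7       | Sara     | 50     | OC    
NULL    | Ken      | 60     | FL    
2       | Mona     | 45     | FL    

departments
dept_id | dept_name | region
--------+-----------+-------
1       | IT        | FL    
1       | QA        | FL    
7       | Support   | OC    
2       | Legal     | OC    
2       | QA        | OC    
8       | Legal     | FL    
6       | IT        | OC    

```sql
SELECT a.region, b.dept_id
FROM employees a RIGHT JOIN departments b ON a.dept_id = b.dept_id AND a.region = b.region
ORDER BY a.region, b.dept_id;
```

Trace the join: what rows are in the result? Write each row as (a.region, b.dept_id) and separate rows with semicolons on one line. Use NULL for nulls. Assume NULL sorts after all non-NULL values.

RIGHT JOIN keeps every row from `departments`; unmatched rows get NULL for `employees`'s columns.
Matching on a.dept_id = b.dept_id AND a.region = b.region. A NULL in a compared column never satisfies the condition.
- a[0] dept_id=7, region=FL → no match.
- a[1] dept_id=7, region=OC → 1 match(es) in b → 1 row(s).
- a[2] dept_id=6, region=OC → 1 match(es) in b → 1 row(s).
- a[3] dept_id=6, region=FL → no match.
- a[4] dept_id=7, region=OC → 1 match(es) in b → 1 row(s).
- a[5] dept_id=6, region=FL → no match.
- a[6] dept_id=7, region=OC → 1 match(es) in b → 1 row(s).
- a[7] dept_id=NULL, region=FL → no match.
- a[8] dept_id=2, region=FL → no match.
- plus 5 unmatched b row(s), each kept with NULL a columns.
After projecting and ordering:
a.region | b.dept_id
OC | 6
OC | 7
OC | 7
OC | 7
NULL | 1
NULL | 1
NULL | 2
NULL | 2
NULL | 8

(OC, 6); (OC, 7); (OC, 7); (OC, 7); (NULL, 1); (NULL, 1); (NULL, 2); (NULL, 2); (NULL, 8)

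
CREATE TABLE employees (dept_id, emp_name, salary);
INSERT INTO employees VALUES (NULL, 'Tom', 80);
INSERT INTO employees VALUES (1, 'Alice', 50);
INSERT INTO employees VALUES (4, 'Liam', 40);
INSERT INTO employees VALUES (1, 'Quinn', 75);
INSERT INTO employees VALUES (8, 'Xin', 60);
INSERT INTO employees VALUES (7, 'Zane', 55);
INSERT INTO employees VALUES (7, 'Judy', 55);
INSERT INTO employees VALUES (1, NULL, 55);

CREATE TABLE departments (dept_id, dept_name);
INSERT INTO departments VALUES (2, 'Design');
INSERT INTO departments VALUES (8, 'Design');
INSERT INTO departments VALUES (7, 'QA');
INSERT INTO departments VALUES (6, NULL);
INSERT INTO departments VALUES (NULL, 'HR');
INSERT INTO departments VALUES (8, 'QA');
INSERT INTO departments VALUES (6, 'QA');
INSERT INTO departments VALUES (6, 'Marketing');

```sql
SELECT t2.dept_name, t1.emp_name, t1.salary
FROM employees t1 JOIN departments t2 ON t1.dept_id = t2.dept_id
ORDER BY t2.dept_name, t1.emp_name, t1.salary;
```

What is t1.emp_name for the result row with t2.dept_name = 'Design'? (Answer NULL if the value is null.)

Xin

INNER JOIN keeps only pairs where the ON condition holds.
Matching on t1.dept_id = t2.dept_id. A NULL in a compared column never satisfies the condition.
Matched pairs: 4.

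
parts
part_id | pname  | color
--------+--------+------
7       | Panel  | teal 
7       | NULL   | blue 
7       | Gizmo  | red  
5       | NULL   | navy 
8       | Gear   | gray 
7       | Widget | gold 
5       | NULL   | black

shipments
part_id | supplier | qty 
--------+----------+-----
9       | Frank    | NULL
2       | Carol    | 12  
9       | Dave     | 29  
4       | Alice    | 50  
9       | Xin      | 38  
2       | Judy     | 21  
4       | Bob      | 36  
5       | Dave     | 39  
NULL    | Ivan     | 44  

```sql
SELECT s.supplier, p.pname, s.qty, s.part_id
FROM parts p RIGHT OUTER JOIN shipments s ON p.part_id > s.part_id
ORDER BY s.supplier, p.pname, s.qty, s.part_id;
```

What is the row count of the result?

37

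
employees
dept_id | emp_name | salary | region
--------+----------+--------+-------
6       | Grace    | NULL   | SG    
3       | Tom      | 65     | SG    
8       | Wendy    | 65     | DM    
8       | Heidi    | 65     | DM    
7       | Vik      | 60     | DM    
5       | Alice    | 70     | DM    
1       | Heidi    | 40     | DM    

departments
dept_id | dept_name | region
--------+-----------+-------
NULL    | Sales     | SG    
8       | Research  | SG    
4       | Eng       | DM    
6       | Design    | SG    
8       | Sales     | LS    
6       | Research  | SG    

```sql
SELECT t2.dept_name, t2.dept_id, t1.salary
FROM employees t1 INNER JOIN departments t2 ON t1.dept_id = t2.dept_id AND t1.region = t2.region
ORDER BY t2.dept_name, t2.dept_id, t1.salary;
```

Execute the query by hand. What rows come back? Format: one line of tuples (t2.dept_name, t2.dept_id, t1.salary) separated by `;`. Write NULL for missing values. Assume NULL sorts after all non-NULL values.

(Design, 6, NULL); (Research, 6, NULL)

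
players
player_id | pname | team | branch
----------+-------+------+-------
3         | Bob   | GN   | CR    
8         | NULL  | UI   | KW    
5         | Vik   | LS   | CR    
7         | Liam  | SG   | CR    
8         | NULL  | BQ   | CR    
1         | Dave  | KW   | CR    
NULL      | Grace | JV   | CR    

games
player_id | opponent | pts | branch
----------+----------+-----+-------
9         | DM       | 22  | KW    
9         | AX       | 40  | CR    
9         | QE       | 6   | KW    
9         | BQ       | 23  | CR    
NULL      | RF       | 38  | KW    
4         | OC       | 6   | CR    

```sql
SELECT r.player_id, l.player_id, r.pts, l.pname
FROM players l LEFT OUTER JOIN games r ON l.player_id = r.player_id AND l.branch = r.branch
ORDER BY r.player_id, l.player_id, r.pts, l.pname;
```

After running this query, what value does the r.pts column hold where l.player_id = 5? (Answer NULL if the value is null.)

NULL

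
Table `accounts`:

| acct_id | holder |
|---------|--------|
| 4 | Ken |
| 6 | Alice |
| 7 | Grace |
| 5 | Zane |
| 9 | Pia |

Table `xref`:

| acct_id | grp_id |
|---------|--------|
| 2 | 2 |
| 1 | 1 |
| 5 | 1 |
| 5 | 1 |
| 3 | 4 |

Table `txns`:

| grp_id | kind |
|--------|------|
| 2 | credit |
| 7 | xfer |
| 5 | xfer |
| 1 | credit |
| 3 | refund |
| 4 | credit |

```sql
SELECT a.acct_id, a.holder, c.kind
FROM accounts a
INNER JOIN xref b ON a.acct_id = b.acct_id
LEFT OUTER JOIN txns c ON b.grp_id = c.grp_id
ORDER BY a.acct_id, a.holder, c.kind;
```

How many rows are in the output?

2

Evaluate left to right. First `accounts a INNER JOIN xref b` on acct_id: 2 row(s).
Then LEFT JOIN `txns c` on grp_id: each of those 2 rows is kept; rows whose b.grp_id has no match in c get NULL for c's columns.
Result: 2 row(s).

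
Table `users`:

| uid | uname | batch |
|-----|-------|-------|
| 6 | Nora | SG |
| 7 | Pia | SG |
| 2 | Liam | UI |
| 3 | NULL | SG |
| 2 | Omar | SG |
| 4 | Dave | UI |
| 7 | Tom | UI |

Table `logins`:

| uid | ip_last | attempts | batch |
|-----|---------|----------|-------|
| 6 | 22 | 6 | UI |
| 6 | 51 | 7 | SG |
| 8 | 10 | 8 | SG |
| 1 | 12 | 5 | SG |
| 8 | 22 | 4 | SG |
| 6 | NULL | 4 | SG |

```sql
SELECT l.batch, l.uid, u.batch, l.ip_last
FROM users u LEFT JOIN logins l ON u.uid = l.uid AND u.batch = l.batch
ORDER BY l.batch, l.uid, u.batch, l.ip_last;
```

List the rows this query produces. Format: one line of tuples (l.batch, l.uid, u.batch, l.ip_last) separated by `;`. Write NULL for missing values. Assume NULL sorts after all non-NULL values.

(SG, 6, SG, 51); (SG, 6, SG, NULL); (NULL, NULL, SG, NULL); (NULL, NULL, SG, NULL); (NULL, NULL, SG, NULL); (NULL, NULL, UI, NULL); (NULL, NULL, UI, NULL); (NULL, NULL, UI, NULL)

LEFT JOIN keeps every row from `users`; unmatched rows get NULL for `logins`'s columns.
Matching on u.uid = l.uid AND u.batch = l.batch.
- uid=6, batch=SG: 2 matching l row(s), so 2 row(s) emitted.
- uid=7, batch=SG: no l row matches, row kept with l columns NULL.
- uid=2, batch=UI: no l row matches, row kept with l columns NULL.
- uid=3, batch=SG: no l row matches, row kept with l columns NULL.
- uid=2, batch=SG: no l row matches, row kept with l columns NULL.
- uid=4, batch=UI: no l row matches, row kept with l columns NULL.
- uid=7, batch=UI: no l row matches, row kept with l columns NULL.
After projecting and ordering:
l.batch | l.uid | u.batch | l.ip_last
SG | 6 | SG | 51
SG | 6 | SG | NULL
NULL | NULL | SG | NULL
NULL | NULL | SG | NULL
NULL | NULL | SG | NULL
NULL | NULL | UI | NULL
NULL | NULL | UI | NULL
NULL | NULL | UI | NULL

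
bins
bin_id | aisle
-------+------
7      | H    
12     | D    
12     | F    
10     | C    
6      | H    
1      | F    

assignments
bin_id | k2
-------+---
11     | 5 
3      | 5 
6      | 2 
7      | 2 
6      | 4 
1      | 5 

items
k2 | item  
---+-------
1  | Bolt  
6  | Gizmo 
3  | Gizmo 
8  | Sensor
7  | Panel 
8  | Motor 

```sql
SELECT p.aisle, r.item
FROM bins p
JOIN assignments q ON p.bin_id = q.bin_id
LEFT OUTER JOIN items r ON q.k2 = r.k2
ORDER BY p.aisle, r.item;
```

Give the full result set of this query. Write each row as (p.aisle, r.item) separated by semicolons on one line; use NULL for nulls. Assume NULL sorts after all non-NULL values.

(F, NULL); (H, NULL); (H, NULL); (H, NULL)

Step 1 — p INNER JOIN q on bin_id → 4 row(s).
Then LEFT JOIN `items r` on k2: each of those 4 rows is kept; rows whose q.k2 has no match in r get NULL for r's columns.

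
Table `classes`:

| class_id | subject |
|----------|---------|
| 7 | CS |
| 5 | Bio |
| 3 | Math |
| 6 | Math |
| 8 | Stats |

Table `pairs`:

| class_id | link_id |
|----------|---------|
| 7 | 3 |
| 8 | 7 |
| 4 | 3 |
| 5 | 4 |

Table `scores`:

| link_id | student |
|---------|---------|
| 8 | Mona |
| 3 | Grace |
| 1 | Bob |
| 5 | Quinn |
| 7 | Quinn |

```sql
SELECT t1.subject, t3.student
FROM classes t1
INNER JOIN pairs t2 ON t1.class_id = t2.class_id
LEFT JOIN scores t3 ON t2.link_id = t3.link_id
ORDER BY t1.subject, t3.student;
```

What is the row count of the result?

Evaluate left to right. First `classes t1 INNER JOIN pairs t2` on class_id: 3 row(s).
Then LEFT JOIN `scores t3` on link_id: each of those 3 rows is kept; rows whose t2.link_id has no match in t3 get NULL for t3's columns.
Result: 3 row(s).

3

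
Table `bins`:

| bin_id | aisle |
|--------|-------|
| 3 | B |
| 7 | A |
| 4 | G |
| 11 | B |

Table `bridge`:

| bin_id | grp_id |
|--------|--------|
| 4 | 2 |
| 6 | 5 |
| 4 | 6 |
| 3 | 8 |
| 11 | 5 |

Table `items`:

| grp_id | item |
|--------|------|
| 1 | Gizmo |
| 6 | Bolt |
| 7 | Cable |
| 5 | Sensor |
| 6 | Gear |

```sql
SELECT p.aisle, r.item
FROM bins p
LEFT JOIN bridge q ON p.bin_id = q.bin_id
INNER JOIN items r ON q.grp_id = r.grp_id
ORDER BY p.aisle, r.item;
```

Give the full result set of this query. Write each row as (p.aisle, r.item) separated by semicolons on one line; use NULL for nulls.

(B, Sensor); (G, Bolt); (G, Gear)

Evaluate left to right. First `bins p LEFT JOIN bridge q` on bin_id: 5 row(s).
Then INNER JOIN `items r` on grp_id: keep only rows whose q.grp_id appears in r.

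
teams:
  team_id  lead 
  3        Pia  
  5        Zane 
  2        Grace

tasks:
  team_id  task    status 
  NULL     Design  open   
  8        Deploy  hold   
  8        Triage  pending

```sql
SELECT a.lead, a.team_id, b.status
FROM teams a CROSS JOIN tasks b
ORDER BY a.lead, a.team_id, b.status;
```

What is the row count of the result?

9

CROSS JOIN pairs every row of `teams` with every row of `tasks`: 3 × 3 = 9 rows.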